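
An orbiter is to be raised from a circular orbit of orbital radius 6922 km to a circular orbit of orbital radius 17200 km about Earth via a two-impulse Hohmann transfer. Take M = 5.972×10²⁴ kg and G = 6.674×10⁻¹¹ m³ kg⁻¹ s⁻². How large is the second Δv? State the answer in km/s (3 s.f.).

μ = GM = 6.674×10⁻¹¹ × 5.972×10²⁴ = 3.986×10¹⁴ m³/s².
r₁ = 6922 km = 6.922×10⁶ m.
r₂ = 17200 km = 1.720×10⁷ m.
Transfer ellipse a_t = (r₁ + r₂)/2 = 1.206×10⁷ m.
At r₁: circular v_c1 = √(μ/r₁) = 7588 m/s; transfer-perigee v_p = √[μ(2/r₁ − 1/a_t)] = 9062 m/s.
At r₂: circular v_c2 = √(μ/r₂) = 4814 m/s; transfer-apogee v_a = √[μ(2/r₂ − 1/a_t)] = 3647 m/s.
Δv₂ = v_c2 − v_a = 1167 m/s.
= 1.167 km/s.

Δv ≈ 1.17 km/s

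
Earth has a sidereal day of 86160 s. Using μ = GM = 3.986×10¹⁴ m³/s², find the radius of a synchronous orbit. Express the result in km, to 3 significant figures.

A synchronous orbit has period T, so by Kepler's third law a = (μT²/4π²)^(1/3).
μT²/4π² = 3.986×10¹⁴ × (8.616×10⁴)² / 39.48 = 7.495×10²² m³.
a = 4.216×10⁷ m = 42163 km.

r_sync ≈ 42200 km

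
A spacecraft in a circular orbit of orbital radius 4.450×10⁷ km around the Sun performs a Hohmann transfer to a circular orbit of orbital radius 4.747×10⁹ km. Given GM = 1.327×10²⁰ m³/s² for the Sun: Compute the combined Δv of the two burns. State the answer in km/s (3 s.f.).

Δv_total ≈ 26.8 km/s

r₁ = 4.450×10⁷ km = 4.450×10¹⁰ m.
r₂ = 4.747×10⁹ km = 4.747×10¹² m.
Transfer ellipse a_t = (r₁ + r₂)/2 = 2.396×10¹² m.
At r₁: circular v_c1 = √(μ/r₁) = 54610 m/s; transfer-perihelion v_p = √[μ(2/r₁ − 1/a_t)] = 76870 m/s.
Δv₁ = v_p − v_c1 = 22260 m/s.
At r₂: circular v_c2 = √(μ/r₂) = 5287 m/s; transfer-aphelion v_a = √[μ(2/r₂ − 1/a_t)] = 720.6 m/s.
Δv₂ = v_c2 − v_a = 4567 m/s.
Total Δv = Δv₁ + Δv₂ = 26830 m/s = 26.83 km/s.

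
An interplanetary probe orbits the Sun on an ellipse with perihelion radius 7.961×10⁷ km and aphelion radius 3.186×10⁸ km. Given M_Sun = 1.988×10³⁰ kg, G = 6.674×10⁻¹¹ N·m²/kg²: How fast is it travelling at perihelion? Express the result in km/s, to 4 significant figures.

μ = GM = 6.674×10⁻¹¹ × 1.988×10³⁰ = 1.327×10²⁰ m³/s².
Semi-major axis a = (r_p + r_a)/2 = 1.9910×10⁸ km = 1.991×10¹¹ m.
Vis-viva: v² = μ(2/r − 1/a) = 1.327×10²⁰ × (2.512×10⁻¹¹ − 5.022×10⁻¹²) = 2.667×10⁹ m²/s².
v = 51640 m/s = 51.64 km/s.

v ≈ 51.64 km/s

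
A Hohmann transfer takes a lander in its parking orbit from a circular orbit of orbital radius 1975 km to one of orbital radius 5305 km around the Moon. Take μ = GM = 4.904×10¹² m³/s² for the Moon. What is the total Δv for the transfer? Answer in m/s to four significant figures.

r₁ = 1975 km = 1.975×10⁶ m.
r₂ = 5305 km = 5.305×10⁶ m.
Transfer ellipse a_t = (r₁ + r₂)/2 = 3.640×10⁶ m.
At r₁: circular v_c1 = √(μ/r₁) = 1576 m/s; transfer-perilune v_p = √[μ(2/r₁ − 1/a_t)] = 1902 m/s.
Δv₁ = v_p − v_c1 = 326.6 m/s.
At r₂: circular v_c2 = √(μ/r₂) = 961.5 m/s; transfer-apolune v_a = √[μ(2/r₂ − 1/a_t)] = 708.2 m/s.
Δv₂ = v_c2 − v_a = 253.2 m/s.
Total Δv = Δv₁ + Δv₂ = 579.8 m/s.

Δv_total ≈ 579.8 m/s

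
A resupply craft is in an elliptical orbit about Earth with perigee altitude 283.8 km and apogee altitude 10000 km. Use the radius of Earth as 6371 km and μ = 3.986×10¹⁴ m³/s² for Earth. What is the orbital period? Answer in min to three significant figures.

r_p = 6371 + 283.8 = 6654.8 km = 6.6548×10⁶ m.
r_a = 6371 + 10000 = 16371 km = 1.6371×10⁷ m.
Semi-major axis a = (r_p + r_a)/2 = (6654.8 + 16371)/2 = 11513 km = 1.151×10⁷ m.
By Kepler's third law T = 2π√(a³/μ) = 2π × 1.957×10³ = 1.229×10⁴ s.
= 204.9 min.

T ≈ 205 min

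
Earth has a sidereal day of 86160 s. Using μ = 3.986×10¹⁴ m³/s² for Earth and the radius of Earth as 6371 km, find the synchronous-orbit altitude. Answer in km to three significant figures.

A synchronous orbit has period T, so by Kepler's third law a = (μT²/4π²)^(1/3).
μT²/4π² = 3.986×10¹⁴ × (8.616×10⁴)² / 39.48 = 7.495×10²² m³.
a = 4.216×10⁷ m = 42163 km.
Altitude h = a − R = 42163 − 6371 = 35792 km.

h_sync ≈ 35800 km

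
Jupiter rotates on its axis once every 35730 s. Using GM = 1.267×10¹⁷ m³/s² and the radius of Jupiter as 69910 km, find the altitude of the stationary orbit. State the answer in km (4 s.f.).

h_sync ≈ 90110 km

A synchronous orbit has period T, so by Kepler's third law a = (μT²/4π²)^(1/3).
μT²/4π² = 1.267×10¹⁷ × (3.573×10⁴)² / 39.48 = 4.097×10²⁴ m³.
a = 1.600×10⁸ m = 1.6002×10⁵ km.
Altitude h = a − R = 1.6002×10⁵ − 69910 = 90105 km.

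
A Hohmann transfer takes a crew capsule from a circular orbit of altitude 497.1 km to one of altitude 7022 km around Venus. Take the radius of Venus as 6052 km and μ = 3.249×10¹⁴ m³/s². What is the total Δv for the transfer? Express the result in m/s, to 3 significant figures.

r₁ = 6052 + 497.1 = 6549.1 km = 6.5491×10⁶ m.
r₂ = 6052 + 7022 = 13074 km = 1.3074×10⁷ m.
Transfer ellipse a_t = (r₁ + r₂)/2 = 9.812×10⁶ m.
At r₁: circular v_c1 = √(μ/r₁) = 7043 m/s; transfer-periapsis v_p = √[μ(2/r₁ − 1/a_t)] = 8131 m/s.
Δv₁ = v_p − v_c1 = 1087 m/s.
At r₂: circular v_c2 = √(μ/r₂) = 4985 m/s; transfer-apoapsis v_a = √[μ(2/r₂ − 1/a_t)] = 4073 m/s.
Δv₂ = v_c2 − v_a = 912.3 m/s.
Total Δv = Δv₁ + Δv₂ = 1999 m/s.

Δv_total ≈ 2000 m/s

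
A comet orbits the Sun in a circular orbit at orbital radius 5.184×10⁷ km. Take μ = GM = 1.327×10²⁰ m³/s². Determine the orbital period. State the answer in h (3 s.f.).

T ≈ 1790 h

r = 5.184×10⁷ km = 5.184×10¹⁰ m.
Kepler's third law: T = 2π√(r³/μ) = 2π√((5.184×10¹⁰)³ / 1.327×10²⁰).
r³/μ = 1.050×10¹² s², so T = 2π × 1.025×10⁶ = 6.438×10⁶ s.
Converting: 6.438×10⁶ s ÷ 3600 = 1788 h.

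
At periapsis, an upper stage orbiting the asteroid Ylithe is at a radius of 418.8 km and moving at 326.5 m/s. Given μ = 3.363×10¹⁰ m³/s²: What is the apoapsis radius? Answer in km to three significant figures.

apoapsis radius ≈ 827 km

r_p = 4.188×10⁵ m.
Specific energy ε = v²/2 − μ/r = -2.700×10⁴ J/kg, so a = −μ/(2ε) = 6.228×10⁵ m.
The apsides satisfy r_p + r_a = 2a, so the apoapsis radius is 2a − r_p = 8.268×10⁵ m = 826.77 km.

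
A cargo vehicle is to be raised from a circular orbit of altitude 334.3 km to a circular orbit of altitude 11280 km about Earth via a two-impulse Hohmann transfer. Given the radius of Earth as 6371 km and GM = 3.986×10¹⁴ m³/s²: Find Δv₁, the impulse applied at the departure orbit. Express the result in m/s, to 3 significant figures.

r₁ = 6371 + 334.3 = 6705.3 km = 6.7053×10⁶ m.
r₂ = 6371 + 11280 = 17651 km = 1.7651×10⁷ m.
Transfer ellipse a_t = (r₁ + r₂)/2 = 1.218×10⁷ m.
At r₁: circular v_c1 = √(μ/r₁) = 7710 m/s; transfer-perigee v_p = √[μ(2/r₁ − 1/a_t)] = 9282 m/s.
Δv₁ = v_p − v_c1 = 1572 m/s.

Δv ≈ 1570 m/s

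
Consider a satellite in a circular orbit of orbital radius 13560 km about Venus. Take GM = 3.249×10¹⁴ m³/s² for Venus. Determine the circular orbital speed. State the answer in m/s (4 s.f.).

v ≈ 4895 m/s

r = 13560 km = 1.356×10⁷ m.
For a circular orbit v = √(μ/r) = √(3.249×10¹⁴ / 1.356×10⁷) = √(2.396×10⁷) = 4895 m/s.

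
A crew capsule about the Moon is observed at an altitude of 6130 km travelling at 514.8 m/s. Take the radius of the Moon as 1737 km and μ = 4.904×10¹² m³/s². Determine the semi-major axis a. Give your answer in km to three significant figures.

a ≈ 5000 km

r = 1737 + 6130 = 7867.0 km = 7.867×10⁶ m.
Vis-viva rearranged: 1/a = 2/r − v²/μ = 2.542×10⁻⁷ − 5.404×10⁻⁸ = 2.002×10⁻⁷ m⁻¹.
a = 4.995×10⁶ m = 4995.4 km.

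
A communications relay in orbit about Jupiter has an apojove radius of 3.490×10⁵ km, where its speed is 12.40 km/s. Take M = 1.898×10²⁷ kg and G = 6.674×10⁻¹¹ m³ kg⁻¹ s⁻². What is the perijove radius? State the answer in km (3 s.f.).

perijove radius ≈ 93800 km

μ = GM = 6.674×10⁻¹¹ × 1.898×10²⁷ = 1.267×10¹⁷ m³/s².
r_a = 3.490×10⁸ m.
Specific energy ε = v²/2 − μ/r = -2.861×10⁸ J/kg, so a = −μ/(2ε) = 2.214×10⁸ m.
The apsides satisfy r_p + r_a = 2a, so the perijove radius is 2a − r_a = 9.379×10⁷ m = 93789 km.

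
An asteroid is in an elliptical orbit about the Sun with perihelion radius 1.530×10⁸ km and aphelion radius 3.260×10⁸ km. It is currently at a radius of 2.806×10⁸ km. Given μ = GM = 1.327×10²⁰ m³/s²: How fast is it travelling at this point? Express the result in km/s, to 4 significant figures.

v ≈ 19.79 km/s

Semi-major axis a = (r_p + r_a)/2 = 2.3950×10⁸ km = 2.395×10¹¹ m.
Vis-viva: v² = μ(2/r − 1/a) = 1.327×10²⁰ × (7.128×10⁻¹² − 4.175×10⁻¹²) = 3.918×10⁸ m²/s².
v = 19790 m/s = 19.79 km/s.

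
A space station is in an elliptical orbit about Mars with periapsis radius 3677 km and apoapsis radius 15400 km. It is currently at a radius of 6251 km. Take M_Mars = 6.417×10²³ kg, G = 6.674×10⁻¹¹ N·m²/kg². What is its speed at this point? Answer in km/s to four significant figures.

v ≈ 3.035 km/s

μ = GM = 6.674×10⁻¹¹ × 6.417×10²³ = 4.283×10¹³ m³/s².
Semi-major axis a = (r_p + r_a)/2 = 9538.5 km = 9.538×10⁶ m.
Vis-viva: v² = μ(2/r − 1/a) = 4.283×10¹³ × (3.199×10⁻⁷ − 1.048×10⁻⁷) = 9.213×10⁶ m²/s².
v = 3035 m/s = 3.035 km/s.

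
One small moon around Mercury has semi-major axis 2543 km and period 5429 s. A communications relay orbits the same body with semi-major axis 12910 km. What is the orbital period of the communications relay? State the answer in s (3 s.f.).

T₂ ≈ 62100 s

Kepler's third law: T² ∝ a³, so T₂ = T₁ (a₂/a₁)^(3/2).
a₂/a₁ = 5.077, (a₂/a₁)^(3/2) = 11.44.
T₂ = 5429 × 11.44 = 62100 s.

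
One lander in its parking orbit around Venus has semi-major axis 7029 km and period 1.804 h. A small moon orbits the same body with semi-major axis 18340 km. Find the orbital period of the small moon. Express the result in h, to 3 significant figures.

T₂ ≈ 7.60 h

Kepler's third law: T² ∝ a³, so T₂ = T₁ (a₂/a₁)^(3/2).
a₂/a₁ = 2.609, (a₂/a₁)^(3/2) = 4.215.
T₂ = 1.804 × 4.215 = 7.603 h.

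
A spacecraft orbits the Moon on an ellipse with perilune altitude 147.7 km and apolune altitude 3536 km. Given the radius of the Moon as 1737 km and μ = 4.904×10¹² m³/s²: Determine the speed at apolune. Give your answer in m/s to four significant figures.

v ≈ 699.8 m/s

r_p = 1737 + 147.7 = 1884.7 km = 1.8847×10⁶ m.
r_a = 1737 + 3536 = 5273.0 km = 5.2730×10⁶ m.
Semi-major axis a = (r_p + r_a)/2 = 3578.8 km = 3.579×10⁶ m.
Vis-viva: v² = μ(2/r − 1/a) = 4.904×10¹² × (3.793×10⁻⁷ − 2.794×10⁻⁷) = 4.898×10⁵ m²/s².
v = 699.8 m/s.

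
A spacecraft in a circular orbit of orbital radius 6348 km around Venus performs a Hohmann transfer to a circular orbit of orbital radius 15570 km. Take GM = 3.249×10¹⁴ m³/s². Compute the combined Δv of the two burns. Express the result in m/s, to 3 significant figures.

r₁ = 6348 km = 6.348×10⁶ m.
r₂ = 15570 km = 1.557×10⁷ m.
Transfer ellipse a_t = (r₁ + r₂)/2 = 1.096×10⁷ m.
At r₁: circular v_c1 = √(μ/r₁) = 7154 m/s; transfer-periapsis v_p = √[μ(2/r₁ − 1/a_t)] = 8527 m/s.
Δv₁ = v_p − v_c1 = 1373 m/s.
At r₂: circular v_c2 = √(μ/r₂) = 4568 m/s; transfer-apoapsis v_a = √[μ(2/r₂ − 1/a_t)] = 3477 m/s.
Δv₂ = v_c2 − v_a = 1091 m/s.
Total Δv = Δv₁ + Δv₂ = 2465 m/s.

Δv_total ≈ 2460 m/s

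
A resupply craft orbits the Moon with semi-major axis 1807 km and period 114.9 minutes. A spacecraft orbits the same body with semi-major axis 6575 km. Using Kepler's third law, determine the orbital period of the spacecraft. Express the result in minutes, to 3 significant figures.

Kepler's third law: T² ∝ a³, so T₂ = T₁ (a₂/a₁)^(3/2).
a₂/a₁ = 3.639, (a₂/a₁)^(3/2) = 6.941.
T₂ = 114.9 × 6.941 = 797.5 minutes.

T₂ ≈ 797 minutes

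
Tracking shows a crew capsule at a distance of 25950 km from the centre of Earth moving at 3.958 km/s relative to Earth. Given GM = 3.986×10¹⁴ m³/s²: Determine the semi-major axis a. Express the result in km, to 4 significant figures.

r = 2.595×10⁷ m.
Vis-viva rearranged: 1/a = 2/r − v²/μ = 7.707×10⁻⁸ − 3.930×10⁻⁸ = 3.777×10⁻⁸ m⁻¹.
a = 2.648×10⁷ m = 26477 km.

a ≈ 26480 km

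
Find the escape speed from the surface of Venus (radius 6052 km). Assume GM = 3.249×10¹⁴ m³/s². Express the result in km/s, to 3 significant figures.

v_esc ≈ 10.4 km/s

r = R = 6.052×10⁶ m.
Escape speed v_esc = √(2μ/r) = √(2 × 3.249×10¹⁴ / 6.052×10⁶) = √(1.074×10⁸) = 10360 m/s.
= 10.36 km/s.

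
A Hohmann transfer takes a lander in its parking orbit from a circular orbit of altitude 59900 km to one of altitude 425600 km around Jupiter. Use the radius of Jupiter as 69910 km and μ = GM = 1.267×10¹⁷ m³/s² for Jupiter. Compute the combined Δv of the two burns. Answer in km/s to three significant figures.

Δv_total ≈ 13.8 km/s

r₁ = 69910 + 59900 = 129810 km = 1.2981×10⁸ m.
r₂ = 69910 + 425600 = 495510 km = 4.9551×10⁸ m.
Transfer ellipse a_t = (r₁ + r₂)/2 = 3.127×10⁸ m.
At r₁: circular v_c1 = √(μ/r₁) = 31240 m/s; transfer-perijove v_p = √[μ(2/r₁ − 1/a_t)] = 39330 m/s.
Δv₁ = v_p − v_c1 = 8088 m/s.
At r₂: circular v_c2 = √(μ/r₂) = 15990 m/s; transfer-apojove v_a = √[μ(2/r₂ − 1/a_t)] = 10300 m/s.
Δv₂ = v_c2 − v_a = 5687 m/s.
Total Δv = Δv₁ + Δv₂ = 13780 m/s = 13.78 km/s.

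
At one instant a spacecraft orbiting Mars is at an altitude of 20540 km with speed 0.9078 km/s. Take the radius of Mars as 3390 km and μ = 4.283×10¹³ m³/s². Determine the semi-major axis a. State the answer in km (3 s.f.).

r = 3390 + 20540 = 23930 km = 2.393×10⁷ m.
Specific orbital energy ε = v²/2 − μ/r = (907.8)²/2 − 4.283×10¹³/2.393×10⁷ = -1.378×10⁶ J/kg.
Since ε = −μ/(2a), a = −μ/(2ε) = 1.554×10⁷ m = 15543 km.

a ≈ 15500 km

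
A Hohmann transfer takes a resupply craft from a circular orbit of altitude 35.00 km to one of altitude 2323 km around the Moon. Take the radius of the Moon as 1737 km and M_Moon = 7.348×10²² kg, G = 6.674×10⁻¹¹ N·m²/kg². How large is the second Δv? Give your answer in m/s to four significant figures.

μ = GM = 6.674×10⁻¹¹ × 7.348×10²² = 4.904×10¹² m³/s².
r₁ = 1737 + 35.00 = 1772.0 km = 1.7720×10⁶ m.
r₂ = 1737 + 2323 = 4060.0 km = 4.0600×10⁶ m.
Transfer ellipse a_t = (r₁ + r₂)/2 = 2.916×10⁶ m.
At r₁: circular v_c1 = √(μ/r₁) = 1664 m/s; transfer-perilune v_p = √[μ(2/r₁ − 1/a_t)] = 1963 m/s.
At r₂: circular v_c2 = √(μ/r₂) = 1099 m/s; transfer-apolune v_a = √[μ(2/r₂ − 1/a_t)] = 856.7 m/s.
Δv₂ = v_c2 − v_a = 242.3 m/s.

Δv ≈ 242.3 m/s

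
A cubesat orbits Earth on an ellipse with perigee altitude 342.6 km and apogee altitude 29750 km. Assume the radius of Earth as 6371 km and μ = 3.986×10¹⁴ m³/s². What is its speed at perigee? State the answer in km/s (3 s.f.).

v ≈ 10.0 km/s

r_p = 6371 + 342.6 = 6713.6 km = 6.7136×10⁶ m.
r_a = 6371 + 29750 = 36121 km = 3.6121×10⁷ m.
Semi-major axis a = (r_p + r_a)/2 = 21417 km = 2.142×10⁷ m.
Vis-viva: v² = μ(2/r − 1/a) = 3.986×10¹⁴ × (2.979×10⁻⁷ − 4.669×10⁻⁸) = 1.001×10⁸ m²/s².
v = 10010 m/s = 10.01 km/s.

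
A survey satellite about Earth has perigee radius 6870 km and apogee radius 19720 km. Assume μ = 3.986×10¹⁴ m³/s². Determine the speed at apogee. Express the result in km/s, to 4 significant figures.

v ≈ 3.232 km/s

Semi-major axis a = (r_p + r_a)/2 = 13295 km = 1.330×10⁷ m.
Vis-viva: v² = μ(2/r − 1/a) = 3.986×10¹⁴ × (1.014×10⁻⁷ − 7.522×10⁻⁸) = 1.044×10⁷ m²/s².
v = 3232 m/s = 3.232 km/s.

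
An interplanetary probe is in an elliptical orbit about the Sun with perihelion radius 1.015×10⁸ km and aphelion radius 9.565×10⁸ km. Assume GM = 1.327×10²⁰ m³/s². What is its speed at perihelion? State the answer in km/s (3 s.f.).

Semi-major axis a = (r_p + r_a)/2 = 5.2900×10⁸ km = 5.290×10¹¹ m.
Vis-viva: v² = μ(2/r − 1/a) = 1.327×10²⁰ × (1.970×10⁻¹¹ − 1.890×10⁻¹²) = 2.364×10⁹ m²/s².
v = 48620 m/s = 48.62 km/s.

v ≈ 48.6 km/s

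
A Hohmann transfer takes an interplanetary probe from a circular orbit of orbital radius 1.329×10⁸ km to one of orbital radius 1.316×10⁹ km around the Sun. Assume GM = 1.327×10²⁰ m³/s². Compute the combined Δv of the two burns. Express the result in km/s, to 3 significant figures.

r₁ = 1.329×10⁸ km = 1.329×10¹¹ m.
r₂ = 1.316×10⁹ km = 1.316×10¹² m.
Transfer ellipse a_t = (r₁ + r₂)/2 = 7.244×10¹¹ m.
At r₁: circular v_c1 = √(μ/r₁) = 31600 m/s; transfer-perihelion v_p = √[μ(2/r₁ − 1/a_t)] = 42590 m/s.
Δv₁ = v_p − v_c1 = 10990 m/s.
At r₂: circular v_c2 = √(μ/r₂) = 10040 m/s; transfer-aphelion v_a = √[μ(2/r₂ − 1/a_t)] = 4301 m/s.
Δv₂ = v_c2 − v_a = 5741 m/s.
Total Δv = Δv₁ + Δv₂ = 16730 m/s = 16.73 km/s.

Δv_total ≈ 16.7 km/s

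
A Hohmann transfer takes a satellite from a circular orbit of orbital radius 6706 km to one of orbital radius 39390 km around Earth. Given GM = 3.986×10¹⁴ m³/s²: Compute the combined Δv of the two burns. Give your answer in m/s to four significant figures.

Δv_total ≈ 3834 m/s

r₁ = 6706 km = 6.706×10⁶ m.
r₂ = 39390 km = 3.939×10⁷ m.
Transfer ellipse a_t = (r₁ + r₂)/2 = 2.305×10⁷ m.
At r₁: circular v_c1 = √(μ/r₁) = 7710 m/s; transfer-perigee v_p = √[μ(2/r₁ − 1/a_t)] = 10080 m/s.
Δv₁ = v_p − v_c1 = 2369 m/s.
At r₂: circular v_c2 = √(μ/r₂) = 3181 m/s; transfer-apogee v_a = √[μ(2/r₂ − 1/a_t)] = 1716 m/s.
Δv₂ = v_c2 − v_a = 1465 m/s.
Total Δv = Δv₁ + Δv₂ = 3834 m/s.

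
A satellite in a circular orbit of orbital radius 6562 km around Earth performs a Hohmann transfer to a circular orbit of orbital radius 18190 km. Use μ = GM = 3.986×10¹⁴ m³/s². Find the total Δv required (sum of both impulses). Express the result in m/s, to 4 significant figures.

Δv_total ≈ 2927 m/s

r₁ = 6562 km = 6.562×10⁶ m.
r₂ = 18190 km = 1.819×10⁷ m.
Transfer ellipse a_t = (r₁ + r₂)/2 = 1.238×10⁷ m.
At r₁: circular v_c1 = √(μ/r₁) = 7794 m/s; transfer-perigee v_p = √[μ(2/r₁ − 1/a_t)] = 9449 m/s.
Δv₁ = v_p − v_c1 = 1655 m/s.
At r₂: circular v_c2 = √(μ/r₂) = 4681 m/s; transfer-apogee v_a = √[μ(2/r₂ − 1/a_t)] = 3409 m/s.
Δv₂ = v_c2 − v_a = 1273 m/s.
Total Δv = Δv₁ + Δv₂ = 2927 m/s.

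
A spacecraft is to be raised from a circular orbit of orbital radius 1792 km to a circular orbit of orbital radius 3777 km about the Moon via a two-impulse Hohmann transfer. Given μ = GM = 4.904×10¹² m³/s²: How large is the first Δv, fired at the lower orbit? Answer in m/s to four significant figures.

Δv ≈ 272.4 m/s

r₁ = 1792 km = 1.792×10⁶ m.
r₂ = 3777 km = 3.777×10⁶ m.
Transfer ellipse a_t = (r₁ + r₂)/2 = 2.784×10⁶ m.
At r₁: circular v_c1 = √(μ/r₁) = 1654 m/s; transfer-perilune v_p = √[μ(2/r₁ − 1/a_t)] = 1927 m/s.
Δv₁ = v_p − v_c1 = 272.4 m/s.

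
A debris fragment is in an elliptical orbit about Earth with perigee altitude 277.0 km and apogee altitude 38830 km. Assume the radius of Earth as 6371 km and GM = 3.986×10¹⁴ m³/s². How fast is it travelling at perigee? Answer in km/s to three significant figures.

v ≈ 10.2 km/s

r_p = 6371 + 277.0 = 6648.0 km = 6.6480×10⁶ m.
r_a = 6371 + 38830 = 45201 km = 4.5201×10⁷ m.
Semi-major axis a = (r_p + r_a)/2 = 25924 km = 2.592×10⁷ m.
Vis-viva: v² = μ(2/r − 1/a) = 3.986×10¹⁴ × (3.008×10⁻⁷ − 3.857×10⁻⁸) = 1.045×10⁸ m²/s².
v = 10220 m/s = 10.22 km/s.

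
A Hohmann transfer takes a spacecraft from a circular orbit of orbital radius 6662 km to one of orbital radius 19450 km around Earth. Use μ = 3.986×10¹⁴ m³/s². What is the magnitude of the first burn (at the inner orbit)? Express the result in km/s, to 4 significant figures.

r₁ = 6662 km = 6.662×10⁶ m.
r₂ = 19450 km = 1.945×10⁷ m.
Transfer ellipse a_t = (r₁ + r₂)/2 = 1.306×10⁷ m.
At r₁: circular v_c1 = √(μ/r₁) = 7735 m/s; transfer-perigee v_p = √[μ(2/r₁ − 1/a_t)] = 9441 m/s.
Δv₁ = v_p − v_c1 = 1706 m/s.
= 1.706 km/s.

Δv ≈ 1.706 km/s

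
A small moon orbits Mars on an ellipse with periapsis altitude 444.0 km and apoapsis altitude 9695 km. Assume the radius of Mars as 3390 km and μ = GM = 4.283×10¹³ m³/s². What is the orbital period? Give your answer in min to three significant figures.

r_p = 3390 + 444.0 = 3834.0 km = 3.8340×10⁶ m.
r_a = 3390 + 9695 = 13085 km = 1.3085×10⁷ m.
Semi-major axis a = (r_p + r_a)/2 = (3834.0 + 13085)/2 = 8459.5 km = 8.460×10⁶ m.
By Kepler's third law T = 2π√(a³/μ) = 2π × 3.760×10³ = 2.362×10⁴ s.
= 393.7 min.

T ≈ 394 min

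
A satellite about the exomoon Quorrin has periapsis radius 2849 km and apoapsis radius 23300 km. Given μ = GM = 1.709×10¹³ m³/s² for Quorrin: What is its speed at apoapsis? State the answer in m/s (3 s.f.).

Semi-major axis a = (r_p + r_a)/2 = 13074 km = 1.307×10⁷ m.
Vis-viva: v² = μ(2/r − 1/a) = 1.709×10¹³ × (8.584×10⁻⁸ − 7.648×10⁻⁸) = 1.598×10⁵ m²/s².
v = 399.8 m/s.

v ≈ 400 m/s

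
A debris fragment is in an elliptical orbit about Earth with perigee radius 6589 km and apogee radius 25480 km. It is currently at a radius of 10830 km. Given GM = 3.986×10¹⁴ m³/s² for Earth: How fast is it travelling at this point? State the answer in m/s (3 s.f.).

v ≈ 6980 m/s

Semi-major axis a = (r_p + r_a)/2 = 16034 km = 1.603×10⁷ m.
Vis-viva: v² = μ(2/r − 1/a) = 3.986×10¹⁴ × (1.847×10⁻⁷ − 6.237×10⁻⁸) = 4.875×10⁷ m²/s².
v = 6982 m/s.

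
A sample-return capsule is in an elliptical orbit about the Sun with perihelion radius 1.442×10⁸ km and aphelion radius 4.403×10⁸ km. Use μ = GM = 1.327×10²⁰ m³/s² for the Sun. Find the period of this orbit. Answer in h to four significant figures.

T ≈ 23940 h

Semi-major axis a = (r_p + r_a)/2 = (1.4420×10⁸ + 4.4030×10⁸)/2 = 2.9225×10⁸ km = 2.922×10¹¹ m.
By Kepler's third law T = 2π√(a³/μ) = 2π × 1.372×10⁷ = 8.617×10⁷ s.
= 23940 h.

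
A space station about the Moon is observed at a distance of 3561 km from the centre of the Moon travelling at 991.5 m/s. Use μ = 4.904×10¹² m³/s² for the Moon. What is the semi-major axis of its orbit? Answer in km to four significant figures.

r = 3.561×10⁶ m.
Specific orbital energy ε = v²/2 − μ/r = (991.5)²/2 − 4.904×10¹²/3.561×10⁶ = -8.856×10⁵ J/kg.
Since ε = −μ/(2a), a = −μ/(2ε) = 2.769×10⁶ m = 2768.7 km.

a ≈ 2769 km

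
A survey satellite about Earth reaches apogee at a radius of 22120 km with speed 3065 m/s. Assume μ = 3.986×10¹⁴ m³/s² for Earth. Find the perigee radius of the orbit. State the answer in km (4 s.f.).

perigee radius ≈ 7799 km

r_a = 2.212×10⁷ m.
Specific energy ε = v²/2 − μ/r = -1.332×10⁷ J/kg, so a = −μ/(2ε) = 1.496×10⁷ m.
The apsides satisfy r_p + r_a = 2a, so the perigee radius is 2a − r_a = 7.799×10⁶ m = 7798.7 km.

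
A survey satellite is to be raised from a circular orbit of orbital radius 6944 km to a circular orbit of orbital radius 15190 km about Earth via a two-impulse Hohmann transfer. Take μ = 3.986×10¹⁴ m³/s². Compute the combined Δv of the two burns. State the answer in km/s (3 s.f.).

Δv_total ≈ 2.36 km/s

r₁ = 6944 km = 6.944×10⁶ m.
r₂ = 15190 km = 1.519×10⁷ m.
Transfer ellipse a_t = (r₁ + r₂)/2 = 1.107×10⁷ m.
At r₁: circular v_c1 = √(μ/r₁) = 7576 m/s; transfer-perigee v_p = √[μ(2/r₁ − 1/a_t)] = 8876 m/s.
Δv₁ = v_p − v_c1 = 1300 m/s.
At r₂: circular v_c2 = √(μ/r₂) = 5123 m/s; transfer-apogee v_a = √[μ(2/r₂ − 1/a_t)] = 4058 m/s.
Δv₂ = v_c2 − v_a = 1065 m/s.
Total Δv = Δv₁ + Δv₂ = 2365 m/s = 2.365 km/s.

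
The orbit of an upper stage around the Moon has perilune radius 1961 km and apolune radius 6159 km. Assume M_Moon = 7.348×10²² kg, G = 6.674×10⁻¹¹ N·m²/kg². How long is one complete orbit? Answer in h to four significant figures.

T ≈ 6.447 h

μ = GM = 6.674×10⁻¹¹ × 7.348×10²² = 4.904×10¹² m³/s².
Semi-major axis a = (r_p + r_a)/2 = (1961.0 + 6159.0)/2 = 4060.0 km = 4.060×10⁶ m.
By Kepler's third law T = 2π√(a³/μ) = 2π × 3.694×10³ = 2.321×10⁴ s.
= 6.447 h.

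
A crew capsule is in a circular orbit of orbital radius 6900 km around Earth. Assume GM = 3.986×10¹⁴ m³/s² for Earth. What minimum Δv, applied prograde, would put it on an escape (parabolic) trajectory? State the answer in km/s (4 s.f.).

Δv ≈ 3.148 km/s

r = 6900 km = 6.900×10⁶ m.
Circular speed v_c = √(μ/r) = 7601 m/s.
Escape speed v_esc = √(2μ/r) = √2 × v_c = 10750 m/s.
Δv = v_esc − v_c = 3148 m/s = 3.148 km/s.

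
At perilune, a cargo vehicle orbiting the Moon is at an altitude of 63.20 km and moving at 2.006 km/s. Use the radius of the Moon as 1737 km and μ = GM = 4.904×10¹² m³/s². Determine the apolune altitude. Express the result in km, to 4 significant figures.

r_p = 1737 + 63.20 = 1800.2 km = 1.800×10⁶ m.
Specific energy ε = v²/2 − μ/r = -7.121×10⁵ J/kg, so a = −μ/(2ε) = 3.443×10⁶ m.
The apsides satisfy r_p + r_a = 2a, so the apolune radius is 2a − r_p = 5.086×10⁶ m = 5086.2 km.
Apolune altitude = 5086.2 − 1737 = 3349.2 km.

apolune altitude ≈ 3349 km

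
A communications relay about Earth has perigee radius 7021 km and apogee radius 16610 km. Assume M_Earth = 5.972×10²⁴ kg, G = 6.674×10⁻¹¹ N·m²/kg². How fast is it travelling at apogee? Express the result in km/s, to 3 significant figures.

v ≈ 3.78 km/s

μ = GM = 6.674×10⁻¹¹ × 5.972×10²⁴ = 3.986×10¹⁴ m³/s².
Semi-major axis a = (r_p + r_a)/2 = 11816 km = 1.182×10⁷ m.
Vis-viva: v² = μ(2/r − 1/a) = 3.986×10¹⁴ × (1.204×10⁻⁷ − 8.463×10⁻⁸) = 1.426×10⁷ m²/s².
v = 3776 m/s = 3.776 km/s.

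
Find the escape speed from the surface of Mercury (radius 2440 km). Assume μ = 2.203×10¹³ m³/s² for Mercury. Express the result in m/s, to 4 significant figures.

v_esc ≈ 4249 m/s

r = R = 2.440×10⁶ m.
Escape speed v_esc = √(2μ/r) = √(2 × 2.203×10¹³ / 2.440×10⁶) = √(1.806×10⁷) = 4249 m/s.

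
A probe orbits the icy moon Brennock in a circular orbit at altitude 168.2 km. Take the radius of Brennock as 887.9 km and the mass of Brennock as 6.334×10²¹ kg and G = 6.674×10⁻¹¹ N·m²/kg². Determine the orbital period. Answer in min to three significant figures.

T ≈ 175 min

μ = GM = 6.674×10⁻¹¹ × 6.334×10²¹ = 4.227×10¹¹ m³/s².
r = 887.9 + 168.2 = 1056.1 km = 1.0561×10⁶ m.
Kepler's third law: T = 2π√(r³/μ) = 2π√((1.056×10⁶)³ / 4.227×10¹¹).
r³/μ = 2.786×10⁶ s², so T = 2π × 1.669×10³ = 1.049×10⁴ s.
Converting: 1.049×10⁴ s ÷ 60.00 = 174.8 min.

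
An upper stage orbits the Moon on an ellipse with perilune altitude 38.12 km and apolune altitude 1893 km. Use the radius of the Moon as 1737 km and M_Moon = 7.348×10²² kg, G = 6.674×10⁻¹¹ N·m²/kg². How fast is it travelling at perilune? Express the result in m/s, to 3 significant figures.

v ≈ 1930 m/s

μ = GM = 6.674×10⁻¹¹ × 7.348×10²² = 4.904×10¹² m³/s².
r_p = 1737 + 38.12 = 1775.1 km = 1.7751×10⁶ m.
r_a = 1737 + 1893 = 3630.0 km = 3.6300×10⁶ m.
Semi-major axis a = (r_p + r_a)/2 = 2702.6 km = 2.703×10⁶ m.
Vis-viva: v² = μ(2/r − 1/a) = 4.904×10¹² × (1.127×10⁻⁶ − 3.700×10⁻⁷) = 3.711×10⁶ m²/s².
v = 1926 m/s.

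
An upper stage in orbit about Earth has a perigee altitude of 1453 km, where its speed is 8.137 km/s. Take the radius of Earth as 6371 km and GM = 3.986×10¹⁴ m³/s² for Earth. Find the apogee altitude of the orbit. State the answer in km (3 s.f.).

r_p = 6371 + 1453 = 7824.0 km = 7.824×10⁶ m.
Specific energy ε = v²/2 − μ/r = -1.784×10⁷ J/kg, so a = −μ/(2ε) = 1.117×10⁷ m.
The apsides satisfy r_p + r_a = 2a, so the apogee radius is 2a − r_p = 1.452×10⁷ m = 14519 km.
Apogee altitude = 14519 − 6371 = 8147.5 km.

apogee altitude ≈ 8150 km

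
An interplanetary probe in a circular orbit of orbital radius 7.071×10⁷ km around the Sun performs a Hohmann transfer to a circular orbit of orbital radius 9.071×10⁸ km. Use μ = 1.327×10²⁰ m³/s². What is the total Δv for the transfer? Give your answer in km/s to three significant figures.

Δv_total ≈ 23.2 km/s

r₁ = 7.071×10⁷ km = 7.071×10¹⁰ m.
r₂ = 9.071×10⁸ km = 9.071×10¹¹ m.
Transfer ellipse a_t = (r₁ + r₂)/2 = 4.889×10¹¹ m.
At r₁: circular v_c1 = √(μ/r₁) = 43320 m/s; transfer-perihelion v_p = √[μ(2/r₁ − 1/a_t)] = 59010 m/s.
Δv₁ = v_p − v_c1 = 15690 m/s.
At r₂: circular v_c2 = √(μ/r₂) = 12100 m/s; transfer-aphelion v_a = √[μ(2/r₂ − 1/a_t)] = 4600 m/s.
Δv₂ = v_c2 − v_a = 7495 m/s.
Total Δv = Δv₁ + Δv₂ = 23180 m/s = 23.18 km/s.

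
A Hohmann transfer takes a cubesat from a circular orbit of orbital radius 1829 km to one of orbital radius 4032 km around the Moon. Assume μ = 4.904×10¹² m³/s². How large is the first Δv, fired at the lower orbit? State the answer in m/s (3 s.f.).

r₁ = 1829 km = 1.829×10⁶ m.
r₂ = 4032 km = 4.032×10⁶ m.
Transfer ellipse a_t = (r₁ + r₂)/2 = 2.930×10⁶ m.
At r₁: circular v_c1 = √(μ/r₁) = 1637 m/s; transfer-perilune v_p = √[μ(2/r₁ − 1/a_t)] = 1921 m/s.
Δv₁ = v_p − v_c1 = 283.2 m/s.

Δv ≈ 283 m/s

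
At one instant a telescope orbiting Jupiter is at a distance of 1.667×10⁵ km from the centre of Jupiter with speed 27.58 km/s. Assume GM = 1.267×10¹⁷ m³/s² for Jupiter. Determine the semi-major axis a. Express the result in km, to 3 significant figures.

a ≈ 1.67×10⁵ km

r = 1.667×10⁸ m.
Vis-viva rearranged: 1/a = 2/r − v²/μ = 1.200×10⁻⁸ − 6.004×10⁻⁹ = 5.994×10⁻⁹ m⁻¹.
a = 1.668×10⁸ m = 1.6683×10⁵ km.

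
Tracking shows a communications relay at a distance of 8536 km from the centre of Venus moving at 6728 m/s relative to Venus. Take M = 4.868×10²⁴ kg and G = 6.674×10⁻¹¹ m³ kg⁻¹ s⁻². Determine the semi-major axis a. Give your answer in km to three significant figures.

a ≈ 10500 km

μ = GM = 6.674×10⁻¹¹ × 4.868×10²⁴ = 3.249×10¹⁴ m³/s².
r = 8.536×10⁶ m.
Vis-viva rearranged: 1/a = 2/r − v²/μ = 2.343×10⁻⁷ − 1.393×10⁻⁷ = 9.497×10⁻⁸ m⁻¹.
a = 1.053×10⁷ m = 10529 km.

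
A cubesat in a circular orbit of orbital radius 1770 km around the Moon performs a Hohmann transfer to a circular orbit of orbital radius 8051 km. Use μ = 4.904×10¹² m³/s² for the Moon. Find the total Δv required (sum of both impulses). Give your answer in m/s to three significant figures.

Δv_total ≈ 779 m/s

r₁ = 1770 km = 1.770×10⁶ m.
r₂ = 8051 km = 8.051×10⁶ m.
Transfer ellipse a_t = (r₁ + r₂)/2 = 4.910×10⁶ m.
At r₁: circular v_c1 = √(μ/r₁) = 1665 m/s; transfer-perilune v_p = √[μ(2/r₁ − 1/a_t)] = 2131 m/s.
Δv₁ = v_p − v_c1 = 466.8 m/s.
At r₂: circular v_c2 = √(μ/r₂) = 780.5 m/s; transfer-apolune v_a = √[μ(2/r₂ − 1/a_t)] = 468.6 m/s.
Δv₂ = v_c2 − v_a = 311.9 m/s.
Total Δv = Δv₁ + Δv₂ = 778.7 m/s.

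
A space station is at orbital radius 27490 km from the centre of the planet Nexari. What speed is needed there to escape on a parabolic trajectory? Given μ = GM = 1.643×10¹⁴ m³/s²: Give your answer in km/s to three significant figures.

v_esc ≈ 3.46 km/s

r = 27490 km = 2.749×10⁷ m.
Escape speed v_esc = √(2μ/r) = √(2 × 1.643×10¹⁴ / 2.749×10⁷) = √(1.195×10⁷) = 3457 m/s.
= 3.457 km/s.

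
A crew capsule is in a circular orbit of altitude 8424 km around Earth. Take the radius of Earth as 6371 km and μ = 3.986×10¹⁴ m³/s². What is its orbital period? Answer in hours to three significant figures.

T ≈ 4.97 hours

r = 6371 + 8424 = 14795 km = 1.4795×10⁷ m.
Kepler's third law: T = 2π√(r³/μ) = 2π√((1.480×10⁷)³ / 3.986×10¹⁴).
r³/μ = 8.125×10⁶ s², so T = 2π × 2.850×10³ = 1.791×10⁴ s.
Converting: 1.791×10⁴ s ÷ 3600 = 4.975 hours.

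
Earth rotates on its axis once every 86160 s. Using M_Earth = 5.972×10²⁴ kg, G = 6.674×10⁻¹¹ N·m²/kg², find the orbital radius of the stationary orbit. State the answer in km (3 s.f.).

μ = GM = 6.674×10⁻¹¹ × 5.972×10²⁴ = 3.986×10¹⁴ m³/s².
A synchronous orbit has period T, so by Kepler's third law a = (μT²/4π²)^(1/3).
μT²/4π² = 3.986×10¹⁴ × (8.616×10⁴)² / 39.48 = 7.495×10²² m³.
a = 4.216×10⁷ m = 42162 km.

r_sync ≈ 42200 km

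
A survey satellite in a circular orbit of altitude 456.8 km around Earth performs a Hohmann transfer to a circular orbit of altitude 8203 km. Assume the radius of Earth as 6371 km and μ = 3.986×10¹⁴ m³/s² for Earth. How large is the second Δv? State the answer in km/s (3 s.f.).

r₁ = 6371 + 456.8 = 6827.8 km = 6.8278×10⁶ m.
r₂ = 6371 + 8203 = 14574 km = 1.4574×10⁷ m.
Transfer ellipse a_t = (r₁ + r₂)/2 = 1.070×10⁷ m.
At r₁: circular v_c1 = √(μ/r₁) = 7641 m/s; transfer-perigee v_p = √[μ(2/r₁ − 1/a_t)] = 8917 m/s.
At r₂: circular v_c2 = √(μ/r₂) = 5230 m/s; transfer-apogee v_a = √[μ(2/r₂ − 1/a_t)] = 4177 m/s.
Δv₂ = v_c2 − v_a = 1052 m/s.
= 1.052 km/s.

Δv ≈ 1.05 km/s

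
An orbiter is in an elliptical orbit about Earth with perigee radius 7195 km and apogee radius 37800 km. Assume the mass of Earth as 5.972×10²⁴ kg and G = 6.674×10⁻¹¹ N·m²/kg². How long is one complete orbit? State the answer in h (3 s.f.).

T ≈ 9.33 h

μ = GM = 6.674×10⁻¹¹ × 5.972×10²⁴ = 3.986×10¹⁴ m³/s².
Semi-major axis a = (r_p + r_a)/2 = (7195.0 + 37800)/2 = 22498 km = 2.250×10⁷ m.
By Kepler's third law T = 2π√(a³/μ) = 2π × 5.345×10³ = 3.358×10⁴ s.
= 9.329 h.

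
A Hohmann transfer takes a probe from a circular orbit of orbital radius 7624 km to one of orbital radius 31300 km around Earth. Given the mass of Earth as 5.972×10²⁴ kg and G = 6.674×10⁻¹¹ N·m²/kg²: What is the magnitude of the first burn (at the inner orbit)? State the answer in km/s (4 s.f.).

Δv ≈ 1.939 km/s

μ = GM = 6.674×10⁻¹¹ × 5.972×10²⁴ = 3.986×10¹⁴ m³/s².
r₁ = 7624 km = 7.624×10⁶ m.
r₂ = 31300 km = 3.130×10⁷ m.
Transfer ellipse a_t = (r₁ + r₂)/2 = 1.946×10⁷ m.
At r₁: circular v_c1 = √(μ/r₁) = 7230 m/s; transfer-perigee v_p = √[μ(2/r₁ − 1/a_t)] = 9169 m/s.
Δv₁ = v_p − v_c1 = 1939 m/s.
= 1.939 km/s.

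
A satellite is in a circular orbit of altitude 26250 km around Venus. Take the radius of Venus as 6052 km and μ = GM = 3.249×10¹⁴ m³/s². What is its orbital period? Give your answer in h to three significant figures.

T ≈ 17.8 h

r = 6052 + 26250 = 32302 km = 3.2302×10⁷ m.
Kepler's third law: T = 2π√(r³/μ) = 2π√((3.230×10⁷)³ / 3.249×10¹⁴).
r³/μ = 1.037×10⁸ s², so T = 2π × 1.019×10⁴ = 6.400×10⁴ s.
Converting: 6.400×10⁴ s ÷ 3600 = 17.78 h.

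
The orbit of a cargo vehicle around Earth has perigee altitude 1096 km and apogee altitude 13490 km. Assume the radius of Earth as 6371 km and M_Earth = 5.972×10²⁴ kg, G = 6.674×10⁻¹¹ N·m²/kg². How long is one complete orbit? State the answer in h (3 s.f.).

μ = GM = 6.674×10⁻¹¹ × 5.972×10²⁴ = 3.986×10¹⁴ m³/s².
r_p = 6371 + 1096 = 7467.0 km = 7.4670×10⁶ m.
r_a = 6371 + 13490 = 19861 km = 1.9861×10⁷ m.
Semi-major axis a = (r_p + r_a)/2 = (7467.0 + 19861)/2 = 13664 km = 1.366×10⁷ m.
By Kepler's third law T = 2π√(a³/μ) = 2π × 2.530×10³ = 1.590×10⁴ s.
= 4.416 h.

T ≈ 4.42 h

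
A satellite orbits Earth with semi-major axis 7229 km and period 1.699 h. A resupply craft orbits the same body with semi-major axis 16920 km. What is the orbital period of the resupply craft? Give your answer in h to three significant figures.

T₂ ≈ 6.08 h

Kepler's third law: T² ∝ a³, so T₂ = T₁ (a₂/a₁)^(3/2).
a₂/a₁ = 2.341, (a₂/a₁)^(3/2) = 3.581.
T₂ = 1.699 × 3.581 = 6.084 h.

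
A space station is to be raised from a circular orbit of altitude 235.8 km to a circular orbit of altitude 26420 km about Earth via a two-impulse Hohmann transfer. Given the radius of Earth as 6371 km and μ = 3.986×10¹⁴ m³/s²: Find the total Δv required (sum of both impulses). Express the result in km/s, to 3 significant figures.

Δv_total ≈ 3.72 km/s

r₁ = 6371 + 235.8 = 6606.8 km = 6.6068×10⁶ m.
r₂ = 6371 + 26420 = 32791 km = 3.2791×10⁷ m.
Transfer ellipse a_t = (r₁ + r₂)/2 = 1.970×10⁷ m.
At r₁: circular v_c1 = √(μ/r₁) = 7767 m/s; transfer-perigee v_p = √[μ(2/r₁ − 1/a_t)] = 10020 m/s.
Δv₁ = v_p − v_c1 = 2254 m/s.
At r₂: circular v_c2 = √(μ/r₂) = 3487 m/s; transfer-apogee v_a = √[μ(2/r₂ − 1/a_t)] = 2019 m/s.
Δv₂ = v_c2 − v_a = 1467 m/s.
Total Δv = Δv₁ + Δv₂ = 3721 m/s = 3.721 km/s.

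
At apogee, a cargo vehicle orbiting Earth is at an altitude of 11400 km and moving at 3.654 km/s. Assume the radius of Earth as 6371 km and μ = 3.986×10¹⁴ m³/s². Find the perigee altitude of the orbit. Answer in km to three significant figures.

perigee altitude ≈ 1160 km

r_a = 6371 + 11400 = 17771 km = 1.777×10⁷ m.
Specific energy ε = v²/2 − μ/r = -1.575×10⁷ J/kg, so a = −μ/(2ε) = 1.265×10⁷ m.
The apsides satisfy r_p + r_a = 2a, so the perigee radius is 2a − r_a = 7.531×10⁶ m = 7530.6 km.
Perigee altitude = 7530.6 − 6371 = 1159.6 km.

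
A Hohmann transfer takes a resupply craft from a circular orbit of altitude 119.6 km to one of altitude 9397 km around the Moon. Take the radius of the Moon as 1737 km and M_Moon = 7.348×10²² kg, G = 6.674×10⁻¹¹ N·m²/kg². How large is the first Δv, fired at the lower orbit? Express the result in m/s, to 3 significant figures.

μ = GM = 6.674×10⁻¹¹ × 7.348×10²² = 4.904×10¹² m³/s².
r₁ = 1737 + 119.6 = 1856.6 km = 1.8566×10⁶ m.
r₂ = 1737 + 9397 = 11134 km = 1.1134×10⁷ m.
Transfer ellipse a_t = (r₁ + r₂)/2 = 6.495×10⁶ m.
At r₁: circular v_c1 = √(μ/r₁) = 1625 m/s; transfer-perilune v_p = √[μ(2/r₁ − 1/a_t)] = 2128 m/s.
Δv₁ = v_p − v_c1 = 502.6 m/s.

Δv ≈ 503 m/s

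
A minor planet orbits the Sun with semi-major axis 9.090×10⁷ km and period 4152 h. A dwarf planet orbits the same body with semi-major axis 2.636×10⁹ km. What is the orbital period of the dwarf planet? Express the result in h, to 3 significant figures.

T₂ ≈ 6.48×10⁵ h

Kepler's third law: T² ∝ a³, so T₂ = T₁ (a₂/a₁)^(3/2).
a₂/a₁ = 29.00, (a₂/a₁)^(3/2) = 156.2.
T₂ = 4152 × 156.2 = 6.484×10⁵ h.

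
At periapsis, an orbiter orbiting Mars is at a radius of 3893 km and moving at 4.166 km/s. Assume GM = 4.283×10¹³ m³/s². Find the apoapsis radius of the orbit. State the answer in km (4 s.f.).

r_p = 3.893×10⁶ m.
Specific energy ε = v²/2 − μ/r = -2.324×10⁶ J/kg, so a = −μ/(2ε) = 9.215×10⁶ m.
The apsides satisfy r_p + r_a = 2a, so the apoapsis radius is 2a − r_p = 1.454×10⁷ m = 14536 km.

apoapsis radius ≈ 14540 km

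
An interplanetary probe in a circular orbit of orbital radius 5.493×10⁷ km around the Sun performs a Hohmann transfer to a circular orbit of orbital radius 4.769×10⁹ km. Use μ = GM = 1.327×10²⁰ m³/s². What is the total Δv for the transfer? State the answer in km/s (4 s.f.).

Δv_total ≈ 24.44 km/s

r₁ = 5.493×10⁷ km = 5.493×10¹⁰ m.
r₂ = 4.769×10⁹ km = 4.769×10¹² m.
Transfer ellipse a_t = (r₁ + r₂)/2 = 2.412×10¹² m.
At r₁: circular v_c1 = √(μ/r₁) = 49150 m/s; transfer-perihelion v_p = √[μ(2/r₁ − 1/a_t)] = 69110 m/s.
Δv₁ = v_p − v_c1 = 19960 m/s.
At r₂: circular v_c2 = √(μ/r₂) = 5275 m/s; transfer-aphelion v_a = √[μ(2/r₂ − 1/a_t)] = 796.1 m/s.
Δv₂ = v_c2 − v_a = 4479 m/s.
Total Δv = Δv₁ + Δv₂ = 24440 m/s = 24.44 km/s.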